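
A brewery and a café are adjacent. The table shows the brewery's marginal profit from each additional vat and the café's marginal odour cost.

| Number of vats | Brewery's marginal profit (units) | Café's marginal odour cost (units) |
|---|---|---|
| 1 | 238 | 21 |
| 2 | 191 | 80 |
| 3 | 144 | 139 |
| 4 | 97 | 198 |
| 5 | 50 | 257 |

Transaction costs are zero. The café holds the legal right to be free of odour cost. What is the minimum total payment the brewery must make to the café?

Efficient level: marginal profit ≥ marginal odour cost through level 3, so k* = 3.
With the café holding the right, the brewery must at least compensate total damage at k*: 21 + 80 + 139 = 240.

240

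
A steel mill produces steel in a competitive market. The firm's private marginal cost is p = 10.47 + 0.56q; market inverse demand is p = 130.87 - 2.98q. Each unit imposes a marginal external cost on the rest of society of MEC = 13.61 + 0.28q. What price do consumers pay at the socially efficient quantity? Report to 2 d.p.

Social marginal cost = private MC + MEC = 24.08 + 0.84q.
Set SMC = demand: 24.08 + 0.84q = 130.87 - 2.98q → q* = 27.9555.
Consumer price on the demand curve at q*: 130.87 − 2.98×27.9555 = 47.5626.

P = 47.56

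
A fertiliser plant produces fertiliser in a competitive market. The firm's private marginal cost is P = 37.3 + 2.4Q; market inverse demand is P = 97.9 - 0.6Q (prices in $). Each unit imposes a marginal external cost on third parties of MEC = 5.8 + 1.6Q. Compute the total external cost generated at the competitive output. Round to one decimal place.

$443.6

Market equilibrium (private): 37.3 + 2.4Q = 97.9 - 0.6Q → Q_m = 20.2000.
Total external cost = ∫₀^{Q_m} (5.8 + 1.6Q) dQ = 5.8×20.2000 + ½×1.6×20.2000² = 443.5920.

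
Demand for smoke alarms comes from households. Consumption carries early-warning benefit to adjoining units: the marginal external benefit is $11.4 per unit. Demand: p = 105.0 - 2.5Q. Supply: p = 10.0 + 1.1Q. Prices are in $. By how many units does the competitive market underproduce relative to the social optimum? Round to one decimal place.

3.2 units

Market equilibrium (private): 10.0 + 1.1Q = 105.0 - 2.5Q → Q_m = 26.3889.
Social marginal benefit = demand + MEB = 116.4 - 2.5Q.
Set SMB = MC: 116.4 - 2.5Q = 10.0 + 1.1Q → Q* = 29.5556.
Gap = |26.3889 − 29.5556| = 3.1667.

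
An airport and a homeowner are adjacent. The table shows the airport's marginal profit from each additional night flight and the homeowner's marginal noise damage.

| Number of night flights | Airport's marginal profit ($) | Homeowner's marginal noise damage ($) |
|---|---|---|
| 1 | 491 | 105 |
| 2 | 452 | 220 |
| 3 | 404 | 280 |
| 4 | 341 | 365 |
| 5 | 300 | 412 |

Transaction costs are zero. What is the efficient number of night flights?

3

Bargaining reaches the level where marginal profit last exceeds marginal noise damage.
That holds through level 3 (404 ≥ 280) but not at 4 (341 < 365).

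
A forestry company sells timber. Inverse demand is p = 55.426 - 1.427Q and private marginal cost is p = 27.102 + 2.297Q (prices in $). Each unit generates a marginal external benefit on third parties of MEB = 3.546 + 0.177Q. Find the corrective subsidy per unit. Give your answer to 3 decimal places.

subsidy = $5.136 per unit

Social marginal cost = private MC − MEB = 23.556 + 2.120Q.
Set SMC = demand: 23.556 + 2.120Q = 55.426 - 1.427Q → Q* = 8.9851.
The Pigouvian subsidy equals MEB at Q*: 3.546 + 0.177×8.9851 = 5.1364.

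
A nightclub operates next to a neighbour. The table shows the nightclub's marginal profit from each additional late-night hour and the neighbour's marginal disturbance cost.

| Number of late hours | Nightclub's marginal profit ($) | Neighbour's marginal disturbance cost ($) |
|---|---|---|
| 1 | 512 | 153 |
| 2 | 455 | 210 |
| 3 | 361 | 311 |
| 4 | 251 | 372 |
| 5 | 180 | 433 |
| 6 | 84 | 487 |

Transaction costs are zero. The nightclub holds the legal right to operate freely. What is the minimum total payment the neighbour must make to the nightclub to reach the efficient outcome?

Left alone the nightclub would choose level 6 (marginal profit stays positive).
Efficient level: k* = 3 (marginal profit ≥ marginal disturbance cost through 3).
The neighbour must at least cover the nightclub's forgone profit from cutting 6→3: 251 + 180 + 84 = 515.

$515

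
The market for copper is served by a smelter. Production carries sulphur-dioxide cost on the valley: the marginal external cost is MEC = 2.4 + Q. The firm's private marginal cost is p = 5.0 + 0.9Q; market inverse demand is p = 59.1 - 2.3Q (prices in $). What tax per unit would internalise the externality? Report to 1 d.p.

Social marginal cost = private MC + MEC = 7.4 + 1.9Q.
Set SMC = demand: 7.4 + 1.9Q = 59.1 - 2.3Q → Q* = 12.3095.
The Pigouvian tax equals MEC at Q*: 2.4 + 1.0×12.3095 = 14.7095.

tax = $14.7 per unit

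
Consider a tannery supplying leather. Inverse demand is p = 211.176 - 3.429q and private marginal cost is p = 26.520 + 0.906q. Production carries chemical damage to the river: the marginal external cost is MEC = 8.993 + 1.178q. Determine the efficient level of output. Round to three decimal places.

Social marginal cost = private MC + MEC = 35.513 + 2.084q.
Set SMC = demand: 35.513 + 2.084q = 211.176 - 3.429q → q* = 31.8634.

q* = 31.863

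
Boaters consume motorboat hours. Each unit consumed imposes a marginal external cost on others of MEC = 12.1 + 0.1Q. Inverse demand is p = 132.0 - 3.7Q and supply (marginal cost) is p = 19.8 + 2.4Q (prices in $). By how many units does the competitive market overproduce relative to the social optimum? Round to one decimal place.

2.2 units

Market equilibrium (private): 19.8 + 2.4Q = 132.0 - 3.7Q → Q_m = 18.3934.
Social marginal benefit = demand − MEC = 119.9 - 3.8Q.
Set SMB = MC: 119.9 - 3.8Q = 19.8 + 2.4Q → Q* = 16.1452.
Gap = |18.3934 − 16.1452| = 2.2482.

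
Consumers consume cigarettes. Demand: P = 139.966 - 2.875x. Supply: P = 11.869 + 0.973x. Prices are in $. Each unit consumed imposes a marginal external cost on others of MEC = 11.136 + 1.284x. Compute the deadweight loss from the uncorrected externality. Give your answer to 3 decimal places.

Market equilibrium (private): 11.869 + 0.973x = 139.966 - 2.875x → x_m = 33.2892.
Social marginal benefit = demand − MEC = 128.830 - 4.159x.
Set SMB = MC: 128.830 - 4.159x = 11.869 + 0.973x → x* = 22.7905.
Between x* and x_m the wedge MC − SMB runs linearly from 0 to MEC(x_m), so the loss is a triangle.
DWL = ½ × 10.4987 × 53.8794 = 282.8318.

DWL = $282.832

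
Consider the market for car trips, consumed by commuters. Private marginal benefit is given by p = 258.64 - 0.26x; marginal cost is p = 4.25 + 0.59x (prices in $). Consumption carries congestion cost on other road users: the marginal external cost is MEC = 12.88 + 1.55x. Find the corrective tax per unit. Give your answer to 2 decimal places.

Social marginal benefit = demand − MEC = 245.76 - 1.81x.
Set SMB = MC: 245.76 - 1.81x = 4.25 + 0.59x → x* = 100.6292.
The Pigouvian tax equals MEC at x*: 12.88 + 1.55×100.6292 = 168.8553.

tax = $168.86 per unit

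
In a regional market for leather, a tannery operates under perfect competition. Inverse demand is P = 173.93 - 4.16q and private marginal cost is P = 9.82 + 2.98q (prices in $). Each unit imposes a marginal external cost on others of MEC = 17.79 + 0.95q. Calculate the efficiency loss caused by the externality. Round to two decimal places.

Market equilibrium (private): 9.82 + 2.98q = 173.93 - 4.16q → q_m = 22.9846.
Social marginal cost = private MC + MEC = 27.61 + 3.93q.
Set SMC = demand: 27.61 + 3.93q = 173.93 - 4.16q → q* = 18.0865.
Height of the DWL triangle at q_m is SMC(q_m) − demand(q_m) = MEC(q_m) = 39.6254.
DWL = ½ × 4.8981 × 39.6254 = 97.0446.

DWL = $97.04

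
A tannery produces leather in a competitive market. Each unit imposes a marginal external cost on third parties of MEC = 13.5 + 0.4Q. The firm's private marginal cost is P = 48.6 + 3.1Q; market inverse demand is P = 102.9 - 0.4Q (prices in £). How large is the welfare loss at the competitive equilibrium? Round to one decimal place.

Market equilibrium (private): 48.6 + 3.1Q = 102.9 - 0.4Q → Q_m = 15.5143.
Social marginal cost = private MC + MEC = 62.1 + 3.5Q.
Set SMC = demand: 62.1 + 3.5Q = 102.9 - 0.4Q → Q* = 10.4615.
Height of the DWL triangle at Q_m is SMC(Q_m) − demand(Q_m) = MEC(Q_m) = 19.7057.
DWL = ½ × 5.0528 × 19.7057 = 49.7845.

DWL = £49.8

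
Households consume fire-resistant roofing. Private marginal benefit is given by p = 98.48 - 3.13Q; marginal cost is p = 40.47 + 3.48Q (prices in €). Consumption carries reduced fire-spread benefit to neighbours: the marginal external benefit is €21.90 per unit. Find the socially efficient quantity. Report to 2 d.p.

Social marginal benefit = demand + MEB = 120.38 - 3.13Q.
Set SMB = MC: 120.38 - 3.13Q = 40.47 + 3.48Q → Q* = 12.0893.

Q* = 12.09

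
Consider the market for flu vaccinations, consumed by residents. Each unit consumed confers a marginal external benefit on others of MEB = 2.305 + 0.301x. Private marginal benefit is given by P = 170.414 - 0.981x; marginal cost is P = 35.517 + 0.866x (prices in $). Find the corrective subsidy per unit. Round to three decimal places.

subsidy = $29.018 per unit

Social marginal benefit = demand + MEB = 172.719 - 0.680x.
Set SMB = MC: 172.719 - 0.680x = 35.517 + 0.866x → x* = 88.7464.
The Pigouvian subsidy equals MEB at x*: 2.305 + 0.301×88.7464 = 29.0177.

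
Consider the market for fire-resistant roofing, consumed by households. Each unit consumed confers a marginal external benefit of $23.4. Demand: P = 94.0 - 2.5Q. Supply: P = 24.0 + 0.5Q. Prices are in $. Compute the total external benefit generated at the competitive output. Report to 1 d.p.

$546.0

Market equilibrium (private): 24.0 + 0.5Q = 94.0 - 2.5Q → Q_m = 23.3333.
Total external benefit = MEB × Q_m = 23.4 × 23.3333 = 545.9992.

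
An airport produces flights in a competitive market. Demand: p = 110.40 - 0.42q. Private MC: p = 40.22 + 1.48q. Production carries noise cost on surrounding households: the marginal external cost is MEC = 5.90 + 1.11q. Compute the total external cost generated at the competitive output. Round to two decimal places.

Market equilibrium (private): 40.22 + 1.48q = 110.40 - 0.42q → q_m = 36.9368.
Total external cost = ∫₀^{q_m} (5.90 + 1.11q) dq = 5.90×36.9368 + ½×1.11×36.9368² = 975.1287.

975.13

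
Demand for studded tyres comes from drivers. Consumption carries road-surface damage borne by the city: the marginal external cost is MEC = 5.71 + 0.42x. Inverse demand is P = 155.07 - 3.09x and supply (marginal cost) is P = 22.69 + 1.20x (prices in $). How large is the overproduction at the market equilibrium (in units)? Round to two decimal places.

3.96 units

Market equilibrium (private): 22.69 + 1.20x = 155.07 - 3.09x → x_m = 30.8578.
Social marginal benefit = demand − MEC = 149.36 - 3.51x.
Set SMB = MC: 149.36 - 3.51x = 22.69 + 1.20x → x* = 26.8938.
Gap = |30.8578 − 26.8938| = 3.9640.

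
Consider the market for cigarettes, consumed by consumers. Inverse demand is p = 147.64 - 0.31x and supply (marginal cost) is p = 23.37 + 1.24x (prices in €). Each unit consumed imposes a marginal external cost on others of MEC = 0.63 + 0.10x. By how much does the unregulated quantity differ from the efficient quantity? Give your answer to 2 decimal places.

Market equilibrium (private): 23.37 + 1.24x = 147.64 - 0.31x → x_m = 80.1742.
Social marginal benefit = demand − MEC = 147.01 - 0.41x.
Set SMB = MC: 147.01 - 0.41x = 23.37 + 1.24x → x* = 74.9333.
Gap = |80.1742 − 74.9333| = 5.2409.

5.24 units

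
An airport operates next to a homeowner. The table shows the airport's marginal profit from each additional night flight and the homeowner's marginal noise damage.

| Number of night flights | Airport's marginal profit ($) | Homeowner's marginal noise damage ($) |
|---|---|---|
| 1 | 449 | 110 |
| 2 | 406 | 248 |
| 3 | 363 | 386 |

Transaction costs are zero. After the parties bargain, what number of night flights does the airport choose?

2

Bargaining reaches the level where marginal profit last exceeds marginal noise damage.
That holds through level 2 (406 ≥ 248) but not at 3 (363 < 386).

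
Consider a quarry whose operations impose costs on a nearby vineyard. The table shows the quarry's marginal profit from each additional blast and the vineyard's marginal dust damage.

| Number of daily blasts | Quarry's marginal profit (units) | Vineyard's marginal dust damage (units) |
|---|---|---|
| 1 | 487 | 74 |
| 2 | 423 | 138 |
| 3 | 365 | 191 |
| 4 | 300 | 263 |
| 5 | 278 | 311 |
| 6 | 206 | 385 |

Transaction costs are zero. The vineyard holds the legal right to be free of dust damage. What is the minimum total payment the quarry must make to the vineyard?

Efficient level: marginal profit ≥ marginal dust damage through level 4, so k* = 4.
With the vineyard holding the right, the quarry must at least compensate total damage at k*: 74 + 138 + 191 + 263 = 666.

666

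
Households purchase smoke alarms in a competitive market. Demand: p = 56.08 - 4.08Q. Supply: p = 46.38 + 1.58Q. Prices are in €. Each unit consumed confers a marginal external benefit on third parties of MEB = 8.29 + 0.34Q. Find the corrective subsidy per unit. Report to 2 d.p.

Social marginal benefit = demand + MEB = 64.37 - 3.74Q.
Set SMB = MC: 64.37 - 3.74Q = 46.38 + 1.58Q → Q* = 3.3816.
The Pigouvian subsidy equals MEB at Q*: 8.29 + 0.34×3.3816 = 9.4397.

subsidy = €9.44 per unit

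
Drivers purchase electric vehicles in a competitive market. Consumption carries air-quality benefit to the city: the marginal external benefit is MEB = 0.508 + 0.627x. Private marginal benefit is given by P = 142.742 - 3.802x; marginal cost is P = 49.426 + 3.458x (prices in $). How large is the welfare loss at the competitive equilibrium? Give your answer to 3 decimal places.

Market equilibrium (private): 49.426 + 3.458x = 142.742 - 3.802x → x_m = 12.8534.
Social marginal benefit = demand + MEB = 143.250 - 3.175x.
Set SMB = MC: 143.250 - 3.175x = 49.426 + 3.458x → x* = 14.1450.
Between x* and x_m the wedge SMB − MC runs linearly from 0 to MEB(x_m), so the loss is a triangle.
DWL = ½ × 1.2916 × 8.5671 = 5.5326.

DWL = $5.533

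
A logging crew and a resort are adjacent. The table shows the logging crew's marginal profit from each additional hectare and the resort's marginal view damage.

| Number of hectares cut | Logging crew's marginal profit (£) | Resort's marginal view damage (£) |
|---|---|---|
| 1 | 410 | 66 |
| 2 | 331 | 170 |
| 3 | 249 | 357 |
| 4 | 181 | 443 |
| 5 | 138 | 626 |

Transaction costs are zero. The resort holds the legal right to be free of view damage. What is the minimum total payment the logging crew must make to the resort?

£236

Efficient level: marginal profit ≥ marginal view damage through level 2, so k* = 2.
With the resort holding the right, the logging crew must at least compensate total damage at k*: 66 + 170 = 236.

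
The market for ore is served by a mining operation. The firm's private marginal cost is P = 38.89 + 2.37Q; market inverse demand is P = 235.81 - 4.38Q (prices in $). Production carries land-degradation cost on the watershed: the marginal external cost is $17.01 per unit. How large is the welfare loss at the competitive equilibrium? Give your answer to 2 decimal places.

Market equilibrium (private): 38.89 + 2.37Q = 235.81 - 4.38Q → Q_m = 29.1733.
Social marginal cost = private MC + MEC = 55.90 + 2.37Q.
Set SMC = demand: 55.90 + 2.37Q = 235.81 - 4.38Q → Q* = 26.6533.
Height of the DWL triangle at Q_m is SMC(Q_m) − demand(Q_m) = MEC(Q_m) = 17.0100.
DWL = ½ × 2.5200 × 17.0100 = 21.4326.

DWL = $21.43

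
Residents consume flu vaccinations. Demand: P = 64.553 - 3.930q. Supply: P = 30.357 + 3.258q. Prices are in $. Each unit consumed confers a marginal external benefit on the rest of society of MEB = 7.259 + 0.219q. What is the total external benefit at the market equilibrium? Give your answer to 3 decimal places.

Market equilibrium (private): 30.357 + 3.258q = 64.553 - 3.930q → q_m = 4.7574.
Total external benefit = ∫₀^{q_m} (7.259 + 0.219q) dq = 7.259×4.7574 + ½×0.219×4.7574² = 37.0123.

$37.012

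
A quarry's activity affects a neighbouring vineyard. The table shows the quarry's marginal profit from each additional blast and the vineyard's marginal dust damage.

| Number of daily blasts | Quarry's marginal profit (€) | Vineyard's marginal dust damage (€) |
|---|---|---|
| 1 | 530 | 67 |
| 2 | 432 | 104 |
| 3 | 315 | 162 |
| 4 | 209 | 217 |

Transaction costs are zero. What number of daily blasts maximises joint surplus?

3

Bargaining reaches the level where marginal profit last exceeds marginal dust damage.
That holds through level 3 (315 ≥ 162) but not at 4 (209 < 217).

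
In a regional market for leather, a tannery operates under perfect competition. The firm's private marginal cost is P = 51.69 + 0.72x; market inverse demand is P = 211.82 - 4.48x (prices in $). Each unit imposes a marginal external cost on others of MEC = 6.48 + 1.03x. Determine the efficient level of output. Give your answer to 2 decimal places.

x* = 24.66

Social marginal cost = private MC + MEC = 58.17 + 1.75x.
Set SMC = demand: 58.17 + 1.75x = 211.82 - 4.48x → x* = 24.6629.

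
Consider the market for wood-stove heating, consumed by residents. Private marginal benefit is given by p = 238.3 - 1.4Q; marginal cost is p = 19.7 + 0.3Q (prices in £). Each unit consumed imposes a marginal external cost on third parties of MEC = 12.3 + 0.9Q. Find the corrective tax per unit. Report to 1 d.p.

tax = £83.7 per unit

Social marginal benefit = demand − MEC = 226.0 - 2.3Q.
Set SMB = MC: 226.0 - 2.3Q = 19.7 + 0.3Q → Q* = 79.3462.
The Pigouvian tax equals MEC at Q*: 12.3 + 0.9×79.3462 = 83.7116.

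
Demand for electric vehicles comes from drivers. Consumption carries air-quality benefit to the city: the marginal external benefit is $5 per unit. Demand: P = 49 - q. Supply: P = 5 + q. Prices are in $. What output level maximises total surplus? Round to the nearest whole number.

q* = 25

Social marginal benefit = demand + MEB = 54 - q.
Set SMB = MC: 54 - q = 5 + q → q* = 24.5000.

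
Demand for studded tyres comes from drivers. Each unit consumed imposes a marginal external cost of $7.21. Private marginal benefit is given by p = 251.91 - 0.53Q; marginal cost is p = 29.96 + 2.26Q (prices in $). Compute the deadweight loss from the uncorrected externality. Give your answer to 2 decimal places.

Market equilibrium (private): 29.96 + 2.26Q = 251.91 - 0.53Q → Q_m = 79.5520.
Social marginal benefit = demand − MEC = 244.70 - 0.53Q.
Set SMB = MC: 244.70 - 0.53Q = 29.96 + 2.26Q → Q* = 76.9677.
The loss is the area between SMB and MC from Q* to Q_m; with linear curves that's a triangle of height MEC(Q_m).
DWL = ½ × 2.5843 × 7.2100 = 9.3164.

DWL = $9.32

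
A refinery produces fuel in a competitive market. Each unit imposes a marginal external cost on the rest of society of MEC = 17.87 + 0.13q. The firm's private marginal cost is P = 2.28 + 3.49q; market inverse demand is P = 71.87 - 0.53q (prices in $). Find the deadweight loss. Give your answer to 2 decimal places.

DWL = $48.77

Market equilibrium (private): 2.28 + 3.49q = 71.87 - 0.53q → q_m = 17.3109.
Social marginal cost = private MC + MEC = 20.15 + 3.62q.
Set SMC = demand: 20.15 + 3.62q = 71.87 - 0.53q → q* = 12.4627.
The welfare-loss triangle has base |q_m − q*| and height MEC(q_m) (the vertical gap between SMC and demand is zero at q* and MEC at q_m).
DWL = ½ × 4.8482 × 20.1204 = 48.7739.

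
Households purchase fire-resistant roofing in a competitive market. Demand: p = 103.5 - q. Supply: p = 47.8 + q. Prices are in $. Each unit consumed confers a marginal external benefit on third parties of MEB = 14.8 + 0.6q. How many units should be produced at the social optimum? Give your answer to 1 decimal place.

q* = 50.4

Social marginal benefit = demand + MEB = 118.3 - 0.4q.
Set SMB = MC: 118.3 - 0.4q = 47.8 + q → q* = 50.3571.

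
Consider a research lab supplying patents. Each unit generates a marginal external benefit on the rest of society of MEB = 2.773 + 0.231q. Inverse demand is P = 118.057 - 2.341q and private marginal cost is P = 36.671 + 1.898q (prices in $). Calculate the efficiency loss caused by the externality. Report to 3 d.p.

Market equilibrium (private): 36.671 + 1.898q = 118.057 - 2.341q → q_m = 19.1993.
Social marginal cost = private MC − MEB = 33.898 + 1.667q.
Set SMC = demand: 33.898 + 1.667q = 118.057 - 2.341q → q* = 20.9978.
The loss is the area between SMC and demand from q* to q_m; with linear curves that's a triangle of height MEB(q_m).
DWL = ½ × 1.7985 × 7.2080 = 6.4818.

DWL = $6.482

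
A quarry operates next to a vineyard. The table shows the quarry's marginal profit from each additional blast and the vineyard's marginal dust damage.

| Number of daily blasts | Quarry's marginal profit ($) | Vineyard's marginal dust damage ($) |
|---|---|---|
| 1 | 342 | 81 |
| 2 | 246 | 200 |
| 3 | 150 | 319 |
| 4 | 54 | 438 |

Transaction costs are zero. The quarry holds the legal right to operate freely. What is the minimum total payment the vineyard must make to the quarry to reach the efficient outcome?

Left alone the quarry would choose level 4 (marginal profit stays positive).
Efficient level: k* = 2 (marginal profit ≥ marginal dust damage through 2).
The vineyard must at least cover the quarry's forgone profit from cutting 4→2: 150 + 54 = 204.

$204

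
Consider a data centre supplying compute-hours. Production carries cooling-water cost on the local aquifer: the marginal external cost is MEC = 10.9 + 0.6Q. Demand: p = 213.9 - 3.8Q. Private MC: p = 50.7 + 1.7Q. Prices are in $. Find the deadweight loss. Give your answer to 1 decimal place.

Market equilibrium (private): 50.7 + 1.7Q = 213.9 - 3.8Q → Q_m = 29.6727.
Social marginal cost = private MC + MEC = 61.6 + 2.3Q.
Set SMC = demand: 61.6 + 2.3Q = 213.9 - 3.8Q → Q* = 24.9672.
The loss is the area between SMC and demand from Q* to Q_m; with linear curves that's a triangle of height MEC(Q_m).
DWL = ½ × 4.7055 × 28.7036 = 67.5324.

DWL = $67.5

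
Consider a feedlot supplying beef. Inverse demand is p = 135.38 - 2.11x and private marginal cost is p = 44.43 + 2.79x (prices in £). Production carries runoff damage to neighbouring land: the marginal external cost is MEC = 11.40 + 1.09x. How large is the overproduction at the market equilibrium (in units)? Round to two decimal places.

Market equilibrium (private): 44.43 + 2.79x = 135.38 - 2.11x → x_m = 18.5612.
Social marginal cost = private MC + MEC = 55.83 + 3.88x.
Set SMC = demand: 55.83 + 3.88x = 135.38 - 2.11x → x* = 13.2805.
Gap = |18.5612 − 13.2805| = 5.2807.

5.28 units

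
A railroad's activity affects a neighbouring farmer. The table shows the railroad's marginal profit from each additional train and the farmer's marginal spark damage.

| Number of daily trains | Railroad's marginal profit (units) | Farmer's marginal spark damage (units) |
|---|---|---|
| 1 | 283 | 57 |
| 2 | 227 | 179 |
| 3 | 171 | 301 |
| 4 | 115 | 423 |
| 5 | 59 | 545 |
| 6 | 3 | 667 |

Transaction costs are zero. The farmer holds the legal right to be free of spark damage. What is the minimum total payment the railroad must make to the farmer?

236

Efficient level: marginal profit ≥ marginal spark damage through level 2, so k* = 2.
With the farmer holding the right, the railroad must at least compensate total damage at k*: 57 + 179 = 236.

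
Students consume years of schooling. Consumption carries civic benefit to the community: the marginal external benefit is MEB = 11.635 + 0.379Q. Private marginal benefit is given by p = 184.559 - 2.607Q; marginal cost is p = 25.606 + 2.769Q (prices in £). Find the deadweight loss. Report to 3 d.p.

Market equilibrium (private): 25.606 + 2.769Q = 184.559 - 2.607Q → Q_m = 29.5672.
Social marginal benefit = demand + MEB = 196.194 - 2.228Q.
Set SMB = MC: 196.194 - 2.228Q = 25.606 + 2.769Q → Q* = 34.1381.
Between Q* and Q_m the wedge SMB − MC runs linearly from 0 to MEB(Q_m), so the loss is a triangle.
DWL = ½ × 4.5709 × 22.8409 = 52.2017.

DWL = £52.202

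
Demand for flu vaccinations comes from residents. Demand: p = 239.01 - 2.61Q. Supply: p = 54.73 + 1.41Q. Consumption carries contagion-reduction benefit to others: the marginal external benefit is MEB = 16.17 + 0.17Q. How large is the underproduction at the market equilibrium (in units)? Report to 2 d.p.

Market equilibrium (private): 54.73 + 1.41Q = 239.01 - 2.61Q → Q_m = 45.8408.
Social marginal benefit = demand + MEB = 255.18 - 2.44Q.
Set SMB = MC: 255.18 - 2.44Q = 54.73 + 1.41Q → Q* = 52.0649.
Gap = |45.8408 − 52.0649| = 6.2241.

6.22 units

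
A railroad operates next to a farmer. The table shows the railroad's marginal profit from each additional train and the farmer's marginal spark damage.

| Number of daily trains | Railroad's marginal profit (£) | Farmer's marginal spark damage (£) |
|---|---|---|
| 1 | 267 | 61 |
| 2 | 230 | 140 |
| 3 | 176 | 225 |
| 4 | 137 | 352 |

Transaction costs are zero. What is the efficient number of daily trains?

Bargaining reaches the level where marginal profit last exceeds marginal spark damage.
That holds through level 2 (230 ≥ 140) but not at 3 (176 < 225).

2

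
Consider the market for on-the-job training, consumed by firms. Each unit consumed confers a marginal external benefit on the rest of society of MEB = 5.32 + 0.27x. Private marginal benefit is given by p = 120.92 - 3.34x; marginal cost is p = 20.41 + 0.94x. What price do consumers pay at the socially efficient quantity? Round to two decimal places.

Social marginal benefit = demand + MEB = 126.24 - 3.07x.
Set SMB = MC: 126.24 - 3.07x = 20.41 + 0.94x → x* = 26.3915.
Consumer price on the demand curve at x*: 120.92 − 3.34×26.3915 = 32.7724.

P = 32.77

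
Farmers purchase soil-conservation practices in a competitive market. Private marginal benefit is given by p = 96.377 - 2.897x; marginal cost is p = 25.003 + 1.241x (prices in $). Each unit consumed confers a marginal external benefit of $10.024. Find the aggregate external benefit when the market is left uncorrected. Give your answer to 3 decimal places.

$172.898

Market equilibrium (private): 25.003 + 1.241x = 96.377 - 2.897x → x_m = 17.2484.
Total external benefit = MEB × x_m = 10.024 × 17.2484 = 172.8980.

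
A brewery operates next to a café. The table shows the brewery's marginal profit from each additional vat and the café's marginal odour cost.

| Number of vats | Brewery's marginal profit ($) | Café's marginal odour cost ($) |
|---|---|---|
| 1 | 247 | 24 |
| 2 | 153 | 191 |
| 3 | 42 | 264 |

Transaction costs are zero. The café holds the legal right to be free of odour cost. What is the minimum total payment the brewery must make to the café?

$24

Efficient level: marginal profit ≥ marginal odour cost through level 1, so k* = 1.
With the café holding the right, the brewery must at least compensate total damage at k*: 24 = 24.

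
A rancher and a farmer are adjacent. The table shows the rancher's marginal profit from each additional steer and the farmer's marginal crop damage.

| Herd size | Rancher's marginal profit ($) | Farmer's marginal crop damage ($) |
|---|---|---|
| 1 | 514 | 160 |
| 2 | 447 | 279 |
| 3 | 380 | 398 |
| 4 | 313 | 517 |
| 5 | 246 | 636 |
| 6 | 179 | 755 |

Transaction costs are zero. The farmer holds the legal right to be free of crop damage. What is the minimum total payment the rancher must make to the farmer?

Efficient level: marginal profit ≥ marginal crop damage through level 2, so k* = 2.
With the farmer holding the right, the rancher must at least compensate total damage at k*: 160 + 279 = 439.

$439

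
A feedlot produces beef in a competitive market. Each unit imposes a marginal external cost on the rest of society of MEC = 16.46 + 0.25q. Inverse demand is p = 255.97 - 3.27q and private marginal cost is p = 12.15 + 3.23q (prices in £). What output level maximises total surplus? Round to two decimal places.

Social marginal cost = private MC + MEC = 28.61 + 3.48q.
Set SMC = demand: 28.61 + 3.48q = 255.97 - 3.27q → q* = 33.6830.

q* = 33.68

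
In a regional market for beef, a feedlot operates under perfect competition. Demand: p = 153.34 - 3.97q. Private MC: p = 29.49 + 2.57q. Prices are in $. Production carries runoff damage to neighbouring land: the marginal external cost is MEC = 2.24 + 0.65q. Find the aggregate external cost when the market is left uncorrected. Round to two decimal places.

Market equilibrium (private): 29.49 + 2.57q = 153.34 - 3.97q → q_m = 18.9373.
Total external cost = ∫₀^{q_m} (2.24 + 0.65q) dq = 2.24×18.9373 + ½×0.65×18.9373² = 158.9715.

$158.97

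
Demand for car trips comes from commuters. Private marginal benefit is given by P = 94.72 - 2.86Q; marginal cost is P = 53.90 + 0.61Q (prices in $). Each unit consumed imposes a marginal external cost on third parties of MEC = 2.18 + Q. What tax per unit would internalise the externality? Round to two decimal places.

Social marginal benefit = demand − MEC = 92.54 - 3.86Q.
Set SMB = MC: 92.54 - 3.86Q = 53.90 + 0.61Q → Q* = 8.6443.
The Pigouvian tax equals MEC at Q*: 2.18 + 1.00×8.6443 = 10.8243.

tax = $10.82 per unit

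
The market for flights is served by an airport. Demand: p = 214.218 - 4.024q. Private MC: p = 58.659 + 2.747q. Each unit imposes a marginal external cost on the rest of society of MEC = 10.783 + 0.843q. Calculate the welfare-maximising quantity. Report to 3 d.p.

q* = 19.014

Social marginal cost = private MC + MEC = 69.442 + 3.590q.
Set SMC = demand: 69.442 + 3.590q = 214.218 - 4.024q → q* = 19.0144.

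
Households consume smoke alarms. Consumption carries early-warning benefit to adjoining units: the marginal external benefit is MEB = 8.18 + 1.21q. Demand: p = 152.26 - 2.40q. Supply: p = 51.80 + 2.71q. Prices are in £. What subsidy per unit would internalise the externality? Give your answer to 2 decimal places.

Social marginal benefit = demand + MEB = 160.44 - 1.19q.
Set SMB = MC: 160.44 - 1.19q = 51.80 + 2.71q → q* = 27.8564.
The Pigouvian subsidy equals MEB at q*: 8.18 + 1.21×27.8564 = 41.8862.

subsidy = £41.89 per unit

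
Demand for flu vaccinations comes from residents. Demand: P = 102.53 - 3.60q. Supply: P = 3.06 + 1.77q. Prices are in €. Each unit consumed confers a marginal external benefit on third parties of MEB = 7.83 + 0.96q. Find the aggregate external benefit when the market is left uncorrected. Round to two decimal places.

€309.73

Market equilibrium (private): 3.06 + 1.77q = 102.53 - 3.60q → q_m = 18.5233.
Total external benefit = ∫₀^{q_m} (7.83 + 0.96q) dq = 7.83×18.5233 + ½×0.96×18.5233² = 309.7315.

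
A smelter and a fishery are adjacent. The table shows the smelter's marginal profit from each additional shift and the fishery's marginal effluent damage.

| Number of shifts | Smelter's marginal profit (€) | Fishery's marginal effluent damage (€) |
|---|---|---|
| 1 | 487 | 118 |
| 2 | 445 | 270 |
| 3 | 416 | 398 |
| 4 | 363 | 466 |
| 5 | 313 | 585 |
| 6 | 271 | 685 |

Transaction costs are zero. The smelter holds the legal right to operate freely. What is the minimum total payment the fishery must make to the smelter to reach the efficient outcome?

Left alone the smelter would choose level 6 (marginal profit stays positive).
Efficient level: k* = 3 (marginal profit ≥ marginal effluent damage through 3).
The fishery must at least cover the smelter's forgone profit from cutting 6→3: 363 + 313 + 271 = 947.

€947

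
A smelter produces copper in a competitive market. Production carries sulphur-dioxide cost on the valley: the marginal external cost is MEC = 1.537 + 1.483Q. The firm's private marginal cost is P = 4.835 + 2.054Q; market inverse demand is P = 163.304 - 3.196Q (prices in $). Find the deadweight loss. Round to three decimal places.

DWL = $159.198

Market equilibrium (private): 4.835 + 2.054Q = 163.304 - 3.196Q → Q_m = 30.1846.
Social marginal cost = private MC + MEC = 6.372 + 3.537Q.
Set SMC = demand: 6.372 + 3.537Q = 163.304 - 3.196Q → Q* = 23.3079.
Height of the DWL triangle at Q_m is SMC(Q_m) − demand(Q_m) = MEC(Q_m) = 46.3007.
DWL = ½ × 6.8767 × 46.3007 = 159.1980.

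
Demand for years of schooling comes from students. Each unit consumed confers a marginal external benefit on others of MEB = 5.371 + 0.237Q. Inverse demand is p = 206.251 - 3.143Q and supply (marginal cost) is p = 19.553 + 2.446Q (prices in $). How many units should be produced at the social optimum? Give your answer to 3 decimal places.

Q* = 35.887

Social marginal benefit = demand + MEB = 211.622 - 2.906Q.
Set SMB = MC: 211.622 - 2.906Q = 19.553 + 2.446Q → Q* = 35.8873.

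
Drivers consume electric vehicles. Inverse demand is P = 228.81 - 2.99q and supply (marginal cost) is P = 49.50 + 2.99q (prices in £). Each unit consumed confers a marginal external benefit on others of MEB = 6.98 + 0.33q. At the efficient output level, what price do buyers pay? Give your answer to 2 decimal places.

Social marginal benefit = demand + MEB = 235.79 - 2.66q.
Set SMB = MC: 235.79 - 2.66q = 49.50 + 2.99q → q* = 32.9717.
Consumer price on the demand curve at q*: 228.81 − 2.99×32.9717 = 130.2246.

P = £130.22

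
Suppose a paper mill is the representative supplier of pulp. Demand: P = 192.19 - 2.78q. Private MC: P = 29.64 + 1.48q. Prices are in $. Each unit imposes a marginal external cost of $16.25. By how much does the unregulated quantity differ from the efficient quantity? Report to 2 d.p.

Market equilibrium (private): 29.64 + 1.48q = 192.19 - 2.78q → q_m = 38.1573.
Social marginal cost = private MC + MEC = 45.89 + 1.48q.
Set SMC = demand: 45.89 + 1.48q = 192.19 - 2.78q → q* = 34.3427.
Gap = |38.1573 − 34.3427| = 3.8146.

3.81 units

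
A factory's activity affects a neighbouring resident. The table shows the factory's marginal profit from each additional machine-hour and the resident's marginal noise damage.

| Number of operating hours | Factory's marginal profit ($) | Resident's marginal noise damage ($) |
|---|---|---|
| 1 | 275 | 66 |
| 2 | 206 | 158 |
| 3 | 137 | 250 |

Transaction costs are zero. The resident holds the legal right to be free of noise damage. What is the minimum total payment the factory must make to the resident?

Efficient level: marginal profit ≥ marginal noise damage through level 2, so k* = 2.
With the resident holding the right, the factory must at least compensate total damage at k*: 66 + 158 = 224.

$224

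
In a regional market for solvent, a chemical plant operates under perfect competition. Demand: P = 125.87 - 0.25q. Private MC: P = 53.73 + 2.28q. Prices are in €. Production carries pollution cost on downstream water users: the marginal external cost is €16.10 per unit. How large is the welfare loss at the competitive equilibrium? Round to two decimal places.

DWL = €51.23

Market equilibrium (private): 53.73 + 2.28q = 125.87 - 0.25q → q_m = 28.5138.
Social marginal cost = private MC + MEC = 69.83 + 2.28q.
Set SMC = demand: 69.83 + 2.28q = 125.87 - 0.25q → q* = 22.1502.
Between q* and q_m the wedge SMC − demand runs linearly from 0 to MEC(q_m), so the loss is a triangle.
DWL = ½ × 6.3636 × 16.1000 = 51.2270.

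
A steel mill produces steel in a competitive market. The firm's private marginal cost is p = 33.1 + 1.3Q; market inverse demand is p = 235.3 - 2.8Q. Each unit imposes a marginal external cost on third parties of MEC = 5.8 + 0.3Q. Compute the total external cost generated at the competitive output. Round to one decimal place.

Market equilibrium (private): 33.1 + 1.3Q = 235.3 - 2.8Q → Q_m = 49.3171.
Total external cost = ∫₀^{Q_m} (5.8 + 0.3Q) dQ = 5.8×49.3171 + ½×0.3×49.3171² = 650.8656.

650.9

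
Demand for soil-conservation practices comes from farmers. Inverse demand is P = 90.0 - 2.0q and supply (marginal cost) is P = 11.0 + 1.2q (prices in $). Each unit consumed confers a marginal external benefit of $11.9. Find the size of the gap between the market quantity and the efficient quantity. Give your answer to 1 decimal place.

3.7 units

Market equilibrium (private): 11.0 + 1.2q = 90.0 - 2.0q → q_m = 24.6875.
Social marginal benefit = demand + MEB = 101.9 - 2.0q.
Set SMB = MC: 101.9 - 2.0q = 11.0 + 1.2q → q* = 28.4063.
Gap = |24.6875 − 28.4063| = 3.7188.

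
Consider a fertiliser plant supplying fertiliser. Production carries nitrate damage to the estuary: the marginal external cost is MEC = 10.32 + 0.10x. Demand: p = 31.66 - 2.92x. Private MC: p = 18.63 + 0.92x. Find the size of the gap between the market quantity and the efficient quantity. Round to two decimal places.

Market equilibrium (private): 18.63 + 0.92x = 31.66 - 2.92x → x_m = 3.3932.
Social marginal cost = private MC + MEC = 28.95 + 1.02x.
Set SMC = demand: 28.95 + 1.02x = 31.66 - 2.92x → x* = 0.6878.
Gap = |3.3932 − 0.6878| = 2.7054.

2.71 units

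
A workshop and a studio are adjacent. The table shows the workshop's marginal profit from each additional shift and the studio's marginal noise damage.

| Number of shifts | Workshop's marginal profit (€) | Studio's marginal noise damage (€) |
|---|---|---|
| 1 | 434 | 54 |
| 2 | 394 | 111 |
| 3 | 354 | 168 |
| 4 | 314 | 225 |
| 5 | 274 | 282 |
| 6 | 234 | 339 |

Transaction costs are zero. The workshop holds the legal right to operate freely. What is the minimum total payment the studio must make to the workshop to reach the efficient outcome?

€508

Left alone the workshop would choose level 6 (marginal profit stays positive).
Efficient level: k* = 4 (marginal profit ≥ marginal noise damage through 4).
The studio must at least cover the workshop's forgone profit from cutting 6→4: 274 + 234 = 508.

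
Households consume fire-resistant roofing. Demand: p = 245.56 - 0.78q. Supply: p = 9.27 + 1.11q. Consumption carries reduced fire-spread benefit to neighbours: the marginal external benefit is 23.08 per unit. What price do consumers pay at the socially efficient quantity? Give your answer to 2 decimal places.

Social marginal benefit = demand + MEB = 268.64 - 0.78q.
Set SMB = MC: 268.64 - 0.78q = 9.27 + 1.11q → q* = 137.2328.
Consumer price on the demand curve at q*: 245.56 − 0.78×137.2328 = 138.5184.

P = 138.52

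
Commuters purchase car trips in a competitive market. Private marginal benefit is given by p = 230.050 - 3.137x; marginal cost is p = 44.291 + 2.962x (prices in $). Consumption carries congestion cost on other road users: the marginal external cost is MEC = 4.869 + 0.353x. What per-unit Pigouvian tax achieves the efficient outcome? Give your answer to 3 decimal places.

tax = $14.766 per unit

Social marginal benefit = demand − MEC = 225.181 - 3.490x.
Set SMB = MC: 225.181 - 3.490x = 44.291 + 2.962x → x* = 28.0363.
The Pigouvian tax equals MEC at x*: 4.869 + 0.353×28.0363 = 14.7658.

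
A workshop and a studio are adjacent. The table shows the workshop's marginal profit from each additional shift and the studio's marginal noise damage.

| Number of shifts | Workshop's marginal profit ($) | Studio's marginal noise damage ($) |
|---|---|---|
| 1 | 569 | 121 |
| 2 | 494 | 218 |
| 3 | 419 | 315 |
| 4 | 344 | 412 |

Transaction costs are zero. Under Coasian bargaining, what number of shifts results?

Bargaining reaches the level where marginal profit last exceeds marginal noise damage.
That holds through level 3 (419 ≥ 315) but not at 4 (344 < 412).

3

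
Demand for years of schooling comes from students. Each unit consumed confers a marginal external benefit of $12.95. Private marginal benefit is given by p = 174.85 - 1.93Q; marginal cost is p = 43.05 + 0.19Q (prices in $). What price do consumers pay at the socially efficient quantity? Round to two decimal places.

P = $43.07

Social marginal benefit = demand + MEB = 187.80 - 1.93Q.
Set SMB = MC: 187.80 - 1.93Q = 43.05 + 0.19Q → Q* = 68.2783.
Consumer price on the demand curve at Q*: 174.85 − 1.93×68.2783 = 43.0729.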